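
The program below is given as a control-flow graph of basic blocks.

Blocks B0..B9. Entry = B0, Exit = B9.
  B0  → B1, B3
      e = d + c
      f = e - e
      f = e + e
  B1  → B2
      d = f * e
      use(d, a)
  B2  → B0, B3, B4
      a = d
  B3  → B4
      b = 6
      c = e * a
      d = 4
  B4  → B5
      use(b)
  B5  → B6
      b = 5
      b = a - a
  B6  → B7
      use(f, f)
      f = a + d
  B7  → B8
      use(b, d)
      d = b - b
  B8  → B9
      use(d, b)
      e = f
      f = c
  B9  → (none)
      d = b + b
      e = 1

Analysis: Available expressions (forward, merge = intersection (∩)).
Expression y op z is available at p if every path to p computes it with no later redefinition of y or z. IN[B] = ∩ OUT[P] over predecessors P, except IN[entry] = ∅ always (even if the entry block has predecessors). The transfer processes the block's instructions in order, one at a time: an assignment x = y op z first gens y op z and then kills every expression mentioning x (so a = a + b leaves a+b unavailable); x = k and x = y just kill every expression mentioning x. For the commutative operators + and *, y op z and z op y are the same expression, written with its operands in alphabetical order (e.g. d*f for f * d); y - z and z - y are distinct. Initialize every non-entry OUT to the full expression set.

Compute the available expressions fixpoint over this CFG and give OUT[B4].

Converged values:
  B0: | IN={} | OUT={c+d, e+e, e-e}
  B1: | IN={c+d, e+e, e-e} | OUT={e*f, e+e, e-e}
  B2: | IN={e*f, e+e, e-e} | OUT={e*f, e+e, e-e}
  B3: | IN={e+e, e-e} | OUT={a*e, e+e, e-e}
  B4: | IN={e+e, e-e} | OUT={e+e, e-e}
  B5: | IN={e+e, e-e} | OUT={a-a, e+e, e-e}
  B6: | IN={a-a, e+e, e-e} | OUT={a+d, a-a, e+e, e-e}
  B7: | IN={a+d, a-a, e+e, e-e} | OUT={a-a, b-b, e+e, e-e}
  B8: | IN={a-a, b-b, e+e, e-e} | OUT={a-a, b-b}
  B9: | IN={a-a, b-b} | OUT={a-a, b+b, b-b}

Merge at B4: IN[B4] = OUT[B2] ∩ OUT[B3] = {e+e, e-e}
Applying B4's transfer function to that IN value gives OUT[B4] (row B4 above).

Answer: {e+e, e-e}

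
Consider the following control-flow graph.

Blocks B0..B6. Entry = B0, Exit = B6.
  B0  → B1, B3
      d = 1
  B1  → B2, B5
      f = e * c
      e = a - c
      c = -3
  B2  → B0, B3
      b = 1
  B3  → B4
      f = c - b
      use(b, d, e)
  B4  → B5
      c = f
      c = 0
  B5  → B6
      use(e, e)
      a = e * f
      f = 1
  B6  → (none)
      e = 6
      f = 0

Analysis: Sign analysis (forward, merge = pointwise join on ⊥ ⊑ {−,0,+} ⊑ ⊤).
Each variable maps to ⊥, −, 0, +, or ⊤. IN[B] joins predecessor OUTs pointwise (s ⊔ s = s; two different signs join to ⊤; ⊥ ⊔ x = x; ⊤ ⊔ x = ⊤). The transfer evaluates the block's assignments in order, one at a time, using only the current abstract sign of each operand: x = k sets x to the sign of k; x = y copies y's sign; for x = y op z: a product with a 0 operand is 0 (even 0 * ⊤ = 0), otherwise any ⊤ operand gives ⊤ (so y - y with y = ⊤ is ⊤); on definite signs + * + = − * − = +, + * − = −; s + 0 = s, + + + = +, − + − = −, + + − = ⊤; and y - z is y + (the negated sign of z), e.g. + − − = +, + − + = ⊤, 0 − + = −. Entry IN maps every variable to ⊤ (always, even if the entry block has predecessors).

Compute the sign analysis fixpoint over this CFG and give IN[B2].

Per-block solution:
  B0:  IN=(all ⊤)  OUT={d:+; rest ⊤}
  B1:  IN={d:+; rest ⊤}  OUT={c:-, d:+; rest ⊤}
  B2:  IN={c:-, d:+; rest ⊤}  OUT={b:+, c:-, d:+; rest ⊤}
  B3:  IN={d:+; rest ⊤}  OUT={d:+; rest ⊤}
  B4:  IN={d:+; rest ⊤}  OUT={c:0, d:+; rest ⊤}
  B5:  IN={d:+; rest ⊤}  OUT={d:+, f:+; rest ⊤}
  B6:  IN={d:+, f:+; rest ⊤}  OUT={d:+, e:+, f:0; rest ⊤}

Merge at B2: IN[B2] = OUT[B1] = {a: ⊤, b: ⊤, c: -, d: +, e: ⊤, f: ⊤}

Answer: {a: ⊤, b: ⊤, c: -, d: +, e: ⊤, f: ⊤}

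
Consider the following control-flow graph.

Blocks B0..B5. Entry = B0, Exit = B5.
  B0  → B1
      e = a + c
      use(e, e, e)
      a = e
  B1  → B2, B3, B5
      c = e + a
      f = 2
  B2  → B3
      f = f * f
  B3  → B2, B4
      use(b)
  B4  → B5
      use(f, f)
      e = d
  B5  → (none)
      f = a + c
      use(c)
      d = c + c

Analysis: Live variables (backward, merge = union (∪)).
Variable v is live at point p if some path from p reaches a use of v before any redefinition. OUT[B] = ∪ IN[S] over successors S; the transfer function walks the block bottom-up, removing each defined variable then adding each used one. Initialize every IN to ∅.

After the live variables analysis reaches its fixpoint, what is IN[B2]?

Answer: {a, b, c, d, f}

Trace:
Fixpoint table:
  B0:  IN={a, b, c, d}  OUT={a, b, d, e}
  B1:  IN={a, b, d, e}  OUT={a, b, c, d, f}
  B2:  IN={a, b, c, d, f}  OUT={a, b, c, d, f}
  B3:  IN={a, b, c, d, f}  OUT={a, b, c, d, f}
  B4:  IN={a, c, d, f}  OUT={a, c}
  B5:  IN={a, c}  OUT={}

Merge at B2: OUT[B2] = IN[B3] = {a, b, c, d, f}
Applying B2's transfer function to that OUT value gives IN[B2] (row B2 above).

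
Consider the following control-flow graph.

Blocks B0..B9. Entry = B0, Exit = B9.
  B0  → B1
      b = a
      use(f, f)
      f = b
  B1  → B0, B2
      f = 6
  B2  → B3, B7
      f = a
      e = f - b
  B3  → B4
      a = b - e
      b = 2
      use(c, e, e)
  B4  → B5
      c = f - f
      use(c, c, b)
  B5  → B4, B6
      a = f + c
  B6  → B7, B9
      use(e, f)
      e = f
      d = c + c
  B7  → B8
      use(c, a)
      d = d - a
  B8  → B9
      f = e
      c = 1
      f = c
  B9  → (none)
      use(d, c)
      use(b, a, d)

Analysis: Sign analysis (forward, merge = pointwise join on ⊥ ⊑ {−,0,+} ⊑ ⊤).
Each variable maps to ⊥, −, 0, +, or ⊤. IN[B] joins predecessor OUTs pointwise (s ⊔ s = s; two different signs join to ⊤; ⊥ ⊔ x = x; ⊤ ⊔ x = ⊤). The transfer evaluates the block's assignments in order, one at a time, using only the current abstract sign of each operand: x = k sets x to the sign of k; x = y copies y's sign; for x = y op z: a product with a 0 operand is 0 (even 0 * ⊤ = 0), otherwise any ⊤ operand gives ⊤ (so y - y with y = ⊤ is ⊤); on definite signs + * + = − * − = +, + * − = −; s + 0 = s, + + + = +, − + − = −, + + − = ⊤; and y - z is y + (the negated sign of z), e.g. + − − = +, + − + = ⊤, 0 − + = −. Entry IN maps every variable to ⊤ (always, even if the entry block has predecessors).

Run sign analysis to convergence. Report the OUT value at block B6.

Answer: {a: ⊤, b: +, c: ⊤, d: ⊤, e: ⊤, f: ⊤}

Derivation:
Per-block solution:
  B0:   IN=(all ⊤)   OUT=(all ⊤)
  B1:   IN=(all ⊤)   OUT={f:+; rest ⊤}
  B2:   IN={f:+; rest ⊤}   OUT=(all ⊤)
  B3:   IN=(all ⊤)   OUT={b:+; rest ⊤}
  B4:   IN={b:+; rest ⊤}   OUT={b:+; rest ⊤}
  B5:   IN={b:+; rest ⊤}   OUT={b:+; rest ⊤}
  B6:   IN={b:+; rest ⊤}   OUT={b:+; rest ⊤}
  B7:   IN=(all ⊤)   OUT=(all ⊤)
  B8:   IN=(all ⊤)   OUT={c:+, f:+; rest ⊤}
  B9:   IN=(all ⊤)   OUT=(all ⊤)

Merge at B6: IN[B6] = OUT[B5] = {a: ⊤, b: +, c: ⊤, d: ⊤, e: ⊤, f: ⊤}
Applying B6's transfer function to that IN value gives OUT[B6] (row B6 above).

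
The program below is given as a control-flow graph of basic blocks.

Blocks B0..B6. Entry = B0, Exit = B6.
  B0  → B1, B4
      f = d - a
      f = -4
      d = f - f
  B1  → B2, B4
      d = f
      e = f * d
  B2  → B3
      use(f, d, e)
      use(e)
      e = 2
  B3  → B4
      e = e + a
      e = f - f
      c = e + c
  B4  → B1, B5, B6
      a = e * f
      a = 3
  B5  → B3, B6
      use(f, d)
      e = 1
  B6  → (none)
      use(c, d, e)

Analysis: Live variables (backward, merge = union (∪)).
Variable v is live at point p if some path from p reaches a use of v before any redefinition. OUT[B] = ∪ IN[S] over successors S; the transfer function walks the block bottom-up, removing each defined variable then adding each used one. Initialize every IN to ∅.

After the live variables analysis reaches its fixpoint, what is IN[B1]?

Converged values:
  B0:   IN={a, c, d, e}   OUT={a, c, d, e, f}
  B1:   IN={a, c, f}   OUT={a, c, d, e, f}
  B2:   IN={a, c, d, e, f}   OUT={a, c, d, e, f}
  B3:   IN={a, c, d, e, f}   OUT={c, d, e, f}
  B4:   IN={c, d, e, f}   OUT={a, c, d, e, f}
  B5:   IN={a, c, d, f}   OUT={a, c, d, e, f}
  B6:   IN={c, d, e}   OUT={}

Merge at B1: OUT[B1] = IN[B2] ⊔ IN[B4] = {a, c, d, e, f}
Applying B1's transfer function to that OUT value gives IN[B1] (row B1 above).

Answer: {a, c, f}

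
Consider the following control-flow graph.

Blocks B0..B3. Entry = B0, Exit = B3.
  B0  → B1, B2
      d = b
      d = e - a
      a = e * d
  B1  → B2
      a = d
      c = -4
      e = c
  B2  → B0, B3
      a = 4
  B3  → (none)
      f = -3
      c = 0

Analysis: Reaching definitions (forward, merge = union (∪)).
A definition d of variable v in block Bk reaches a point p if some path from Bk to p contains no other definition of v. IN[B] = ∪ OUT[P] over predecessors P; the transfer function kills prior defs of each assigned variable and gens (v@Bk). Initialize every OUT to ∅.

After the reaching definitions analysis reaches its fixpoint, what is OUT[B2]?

Converged values:
  B0:  IN={a@B2, c@B1, d@B0, e@B1}  OUT={a@B0, c@B1, d@B0, e@B1}
  B1:  IN={a@B0, c@B1, d@B0, e@B1}  OUT={a@B1, c@B1, d@B0, e@B1}
  B2:  IN={a@B0, a@B1, c@B1, d@B0, e@B1}  OUT={a@B2, c@B1, d@B0, e@B1}
  B3:  IN={a@B2, c@B1, d@B0, e@B1}  OUT={a@B2, c@B3, d@B0, e@B1, f@B3}

Merge at B2: IN[B2] = OUT[B0] ⊔ OUT[B1] = {a@B0, a@B1, c@B1, d@B0, e@B1}
Applying B2's transfer function to that IN value gives OUT[B2] (row B2 above).

Answer: {a@B2, c@B1, d@B0, e@B1}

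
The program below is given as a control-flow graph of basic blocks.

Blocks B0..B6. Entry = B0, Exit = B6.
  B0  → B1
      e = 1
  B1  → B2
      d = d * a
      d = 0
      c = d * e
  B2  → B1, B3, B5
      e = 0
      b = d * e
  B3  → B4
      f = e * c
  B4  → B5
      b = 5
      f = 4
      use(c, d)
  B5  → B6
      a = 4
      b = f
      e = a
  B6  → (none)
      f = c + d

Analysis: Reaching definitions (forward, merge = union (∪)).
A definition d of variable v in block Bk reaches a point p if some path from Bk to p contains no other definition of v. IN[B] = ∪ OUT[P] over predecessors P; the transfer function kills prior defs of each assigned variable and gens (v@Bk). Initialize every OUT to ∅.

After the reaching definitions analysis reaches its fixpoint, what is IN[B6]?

Answer: {a@B5, b@B5, c@B1, d@B1, e@B5, f@B4}

Derivation:
Converged values:
  B0:  IN={}  OUT={e@B0}
  B1:  IN={b@B2, c@B1, d@B1, e@B0, e@B2}  OUT={b@B2, c@B1, d@B1, e@B0, e@B2}
  B2:  IN={b@B2, c@B1, d@B1, e@B0, e@B2}  OUT={b@B2, c@B1, d@B1, e@B2}
  B3:  IN={b@B2, c@B1, d@B1, e@B2}  OUT={b@B2, c@B1, d@B1, e@B2, f@B3}
  B4:  IN={b@B2, c@B1, d@B1, e@B2, f@B3}  OUT={b@B4, c@B1, d@B1, e@B2, f@B4}
  B5:  IN={b@B2, b@B4, c@B1, d@B1, e@B2, f@B4}  OUT={a@B5, b@B5, c@B1, d@B1, e@B5, f@B4}
  B6:  IN={a@B5, b@B5, c@B1, d@B1, e@B5, f@B4}  OUT={a@B5, b@B5, c@B1, d@B1, e@B5, f@B6}

Merge at B6: IN[B6] = OUT[B5] = {a@B5, b@B5, c@B1, d@B1, e@B5, f@B4}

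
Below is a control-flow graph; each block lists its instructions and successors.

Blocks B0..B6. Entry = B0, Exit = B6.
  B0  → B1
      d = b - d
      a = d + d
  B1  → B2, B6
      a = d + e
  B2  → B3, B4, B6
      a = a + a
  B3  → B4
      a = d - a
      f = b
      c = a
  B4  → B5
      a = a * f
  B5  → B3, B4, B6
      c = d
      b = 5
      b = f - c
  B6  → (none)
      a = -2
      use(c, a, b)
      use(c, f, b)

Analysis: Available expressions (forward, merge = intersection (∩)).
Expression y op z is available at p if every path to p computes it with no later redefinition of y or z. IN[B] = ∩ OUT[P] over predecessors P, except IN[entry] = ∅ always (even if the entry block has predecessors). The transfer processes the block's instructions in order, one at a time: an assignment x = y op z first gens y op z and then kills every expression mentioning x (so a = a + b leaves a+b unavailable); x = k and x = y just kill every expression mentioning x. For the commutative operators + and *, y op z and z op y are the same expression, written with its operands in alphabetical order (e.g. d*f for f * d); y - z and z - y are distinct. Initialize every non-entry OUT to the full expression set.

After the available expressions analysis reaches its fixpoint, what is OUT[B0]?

Converged values:
  B0: | IN={} | OUT={d+d}
  B1: | IN={d+d} | OUT={d+d, d+e}
  B2: | IN={d+d, d+e} | OUT={d+d, d+e}
  B3: | IN={d+d, d+e} | OUT={d+d, d+e}
  B4: | IN={d+d, d+e} | OUT={d+d, d+e}
  B5: | IN={d+d, d+e} | OUT={d+d, d+e, f-c}
  B6: | IN={d+d, d+e} | OUT={d+d, d+e}

B0 is the boundary node: IN[B0] = {}
Applying B0's transfer function to that IN value gives OUT[B0] (row B0 above).

Answer: {d+d}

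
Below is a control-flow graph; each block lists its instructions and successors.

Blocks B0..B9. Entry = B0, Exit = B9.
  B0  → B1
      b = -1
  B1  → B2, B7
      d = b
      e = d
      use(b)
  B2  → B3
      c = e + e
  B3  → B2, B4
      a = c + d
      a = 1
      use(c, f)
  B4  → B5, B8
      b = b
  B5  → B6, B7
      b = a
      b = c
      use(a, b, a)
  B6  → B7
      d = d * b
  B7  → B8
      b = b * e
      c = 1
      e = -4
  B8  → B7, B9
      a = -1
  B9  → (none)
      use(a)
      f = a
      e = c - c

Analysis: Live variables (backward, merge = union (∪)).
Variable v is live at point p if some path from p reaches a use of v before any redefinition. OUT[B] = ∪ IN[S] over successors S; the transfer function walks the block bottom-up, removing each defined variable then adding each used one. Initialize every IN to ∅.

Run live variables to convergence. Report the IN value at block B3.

Converged values:
  B0:  IN={f}  OUT={b, f}
  B1:  IN={b, f}  OUT={b, d, e, f}
  B2:  IN={b, d, e, f}  OUT={b, c, d, e, f}
  B3:  IN={b, c, d, e, f}  OUT={a, b, c, d, e, f}
  B4:  IN={a, b, c, d, e}  OUT={a, b, c, d, e}
  B5:  IN={a, c, d, e}  OUT={b, d, e}
  B6:  IN={b, d, e}  OUT={b, e}
  B7:  IN={b, e}  OUT={b, c, e}
  B8:  IN={b, c, e}  OUT={a, b, c, e}
  B9:  IN={a, c}  OUT={}

Merge at B3: OUT[B3] = IN[B2] ⊔ IN[B4] = {a, b, c, d, e, f}
Applying B3's transfer function to that OUT value gives IN[B3] (row B3 above).

Answer: {b, c, d, e, f}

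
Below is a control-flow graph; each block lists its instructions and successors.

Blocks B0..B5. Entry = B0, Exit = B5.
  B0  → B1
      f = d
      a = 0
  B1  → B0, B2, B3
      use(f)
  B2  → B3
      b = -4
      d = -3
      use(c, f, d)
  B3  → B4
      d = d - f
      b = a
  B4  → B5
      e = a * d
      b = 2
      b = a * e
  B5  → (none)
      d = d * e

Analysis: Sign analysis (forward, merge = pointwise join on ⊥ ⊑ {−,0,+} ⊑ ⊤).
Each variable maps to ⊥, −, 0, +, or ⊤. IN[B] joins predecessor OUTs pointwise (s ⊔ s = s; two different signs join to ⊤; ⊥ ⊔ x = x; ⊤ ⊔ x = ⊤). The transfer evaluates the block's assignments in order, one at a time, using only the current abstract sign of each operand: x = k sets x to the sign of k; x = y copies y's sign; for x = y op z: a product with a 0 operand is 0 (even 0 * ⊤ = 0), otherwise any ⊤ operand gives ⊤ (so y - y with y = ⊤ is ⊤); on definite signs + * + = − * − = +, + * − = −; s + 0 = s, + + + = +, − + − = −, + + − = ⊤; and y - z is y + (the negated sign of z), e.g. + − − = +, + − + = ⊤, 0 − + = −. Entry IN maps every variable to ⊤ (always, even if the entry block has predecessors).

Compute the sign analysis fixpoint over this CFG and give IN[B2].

Answer: {a: 0, b: ⊤, c: ⊤, d: ⊤, e: ⊤, f: ⊤}

Derivation:
Per-block solution:
  B0:   IN=(all ⊤)   OUT={a:0; rest ⊤}
  B1:   IN={a:0; rest ⊤}   OUT={a:0; rest ⊤}
  B2:   IN={a:0; rest ⊤}   OUT={a:0, b:-, d:-; rest ⊤}
  B3:   IN={a:0; rest ⊤}   OUT={a:0, b:0; rest ⊤}
  B4:   IN={a:0, b:0; rest ⊤}   OUT={a:0, b:0, e:0; rest ⊤}
  B5:   IN={a:0, b:0, e:0; rest ⊤}   OUT={a:0, b:0, d:0, e:0; rest ⊤}

Merge at B2: IN[B2] = OUT[B1] = {a: 0, b: ⊤, c: ⊤, d: ⊤, e: ⊤, f: ⊤}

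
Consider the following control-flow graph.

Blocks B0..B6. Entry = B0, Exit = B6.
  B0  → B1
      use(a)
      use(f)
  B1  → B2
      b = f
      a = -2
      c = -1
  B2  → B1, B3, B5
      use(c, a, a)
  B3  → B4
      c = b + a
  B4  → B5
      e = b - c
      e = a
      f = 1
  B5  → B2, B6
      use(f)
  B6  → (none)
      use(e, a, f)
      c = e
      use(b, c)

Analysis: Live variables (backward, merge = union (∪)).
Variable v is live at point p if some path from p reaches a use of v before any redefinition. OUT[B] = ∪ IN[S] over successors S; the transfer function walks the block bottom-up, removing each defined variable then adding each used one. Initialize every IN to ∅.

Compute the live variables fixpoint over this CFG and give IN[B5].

Fixpoint table:
  B0:  IN={a, e, f}  OUT={e, f}
  B1:  IN={e, f}  OUT={a, b, c, e, f}
  B2:  IN={a, b, c, e, f}  OUT={a, b, c, e, f}
  B3:  IN={a, b}  OUT={a, b, c}
  B4:  IN={a, b, c}  OUT={a, b, c, e, f}
  B5:  IN={a, b, c, e, f}  OUT={a, b, c, e, f}
  B6:  IN={a, b, e, f}  OUT={}

Merge at B5: OUT[B5] = IN[B2] ⊔ IN[B6] = {a, b, c, e, f}
Applying B5's transfer function to that OUT value gives IN[B5] (row B5 above).

Answer: {a, b, c, e, f}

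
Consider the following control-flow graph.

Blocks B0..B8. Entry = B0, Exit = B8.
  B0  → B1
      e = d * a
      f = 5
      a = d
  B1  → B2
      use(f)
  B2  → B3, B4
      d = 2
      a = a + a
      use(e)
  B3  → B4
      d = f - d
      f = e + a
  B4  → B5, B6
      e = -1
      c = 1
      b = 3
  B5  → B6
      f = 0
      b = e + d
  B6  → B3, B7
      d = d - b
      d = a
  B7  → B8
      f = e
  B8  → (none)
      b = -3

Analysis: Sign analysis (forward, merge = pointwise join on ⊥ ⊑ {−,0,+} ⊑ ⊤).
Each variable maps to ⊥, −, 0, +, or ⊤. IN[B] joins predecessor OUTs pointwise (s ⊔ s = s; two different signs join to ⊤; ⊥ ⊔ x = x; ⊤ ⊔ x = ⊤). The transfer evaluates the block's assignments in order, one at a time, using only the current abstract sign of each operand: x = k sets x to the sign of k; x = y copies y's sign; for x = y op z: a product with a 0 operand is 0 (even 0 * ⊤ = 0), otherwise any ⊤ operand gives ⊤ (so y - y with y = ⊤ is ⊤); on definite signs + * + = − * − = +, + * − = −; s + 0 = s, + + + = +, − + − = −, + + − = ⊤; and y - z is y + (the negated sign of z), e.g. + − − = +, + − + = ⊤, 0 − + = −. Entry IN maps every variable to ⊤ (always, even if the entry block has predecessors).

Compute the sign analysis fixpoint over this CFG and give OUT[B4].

Answer: {a: ⊤, b: +, c: +, d: ⊤, e: -, f: ⊤}

Derivation:
Converged values:
  B0: | IN=(all ⊤) | OUT={f:+; rest ⊤}
  B1: | IN={f:+; rest ⊤} | OUT={f:+; rest ⊤}
  B2: | IN={f:+; rest ⊤} | OUT={d:+, f:+; rest ⊤}
  B3: | IN=(all ⊤) | OUT=(all ⊤)
  B4: | IN=(all ⊤) | OUT={b:+, c:+, e:-; rest ⊤}
  B5: | IN={b:+, c:+, e:-; rest ⊤} | OUT={c:+, e:-, f:0; rest ⊤}
  B6: | IN={c:+, e:-; rest ⊤} | OUT={c:+, e:-; rest ⊤}
  B7: | IN={c:+, e:-; rest ⊤} | OUT={c:+, e:-, f:-; rest ⊤}
  B8: | IN={c:+, e:-, f:-; rest ⊤} | OUT={b:-, c:+, e:-, f:-; rest ⊤}

Merge at B4: IN[B4] = OUT[B2] ⊔ OUT[B3] = {a: ⊤, b: ⊤, c: ⊤, d: ⊤, e: ⊤, f: ⊤}
Applying B4's transfer function to that IN value gives OUT[B4] (row B4 above).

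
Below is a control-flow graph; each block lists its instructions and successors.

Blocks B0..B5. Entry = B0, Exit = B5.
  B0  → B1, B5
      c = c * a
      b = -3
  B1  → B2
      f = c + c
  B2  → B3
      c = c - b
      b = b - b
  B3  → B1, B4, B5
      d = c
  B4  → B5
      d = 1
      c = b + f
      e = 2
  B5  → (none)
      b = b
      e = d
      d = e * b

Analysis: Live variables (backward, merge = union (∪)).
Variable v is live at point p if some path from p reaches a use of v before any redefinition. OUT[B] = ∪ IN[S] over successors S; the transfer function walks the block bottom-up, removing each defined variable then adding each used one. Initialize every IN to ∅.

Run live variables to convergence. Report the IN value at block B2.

Answer: {b, c, f}

Trace:
Per-block solution:
  B0:   IN={a, c, d}   OUT={b, c, d}
  B1:   IN={b, c}   OUT={b, c, f}
  B2:   IN={b, c, f}   OUT={b, c, f}
  B3:   IN={b, c, f}   OUT={b, c, d, f}
  B4:   IN={b, f}   OUT={b, d}
  B5:   IN={b, d}   OUT={}

Merge at B2: OUT[B2] = IN[B3] = {b, c, f}
Applying B2's transfer function to that OUT value gives IN[B2] (row B2 above).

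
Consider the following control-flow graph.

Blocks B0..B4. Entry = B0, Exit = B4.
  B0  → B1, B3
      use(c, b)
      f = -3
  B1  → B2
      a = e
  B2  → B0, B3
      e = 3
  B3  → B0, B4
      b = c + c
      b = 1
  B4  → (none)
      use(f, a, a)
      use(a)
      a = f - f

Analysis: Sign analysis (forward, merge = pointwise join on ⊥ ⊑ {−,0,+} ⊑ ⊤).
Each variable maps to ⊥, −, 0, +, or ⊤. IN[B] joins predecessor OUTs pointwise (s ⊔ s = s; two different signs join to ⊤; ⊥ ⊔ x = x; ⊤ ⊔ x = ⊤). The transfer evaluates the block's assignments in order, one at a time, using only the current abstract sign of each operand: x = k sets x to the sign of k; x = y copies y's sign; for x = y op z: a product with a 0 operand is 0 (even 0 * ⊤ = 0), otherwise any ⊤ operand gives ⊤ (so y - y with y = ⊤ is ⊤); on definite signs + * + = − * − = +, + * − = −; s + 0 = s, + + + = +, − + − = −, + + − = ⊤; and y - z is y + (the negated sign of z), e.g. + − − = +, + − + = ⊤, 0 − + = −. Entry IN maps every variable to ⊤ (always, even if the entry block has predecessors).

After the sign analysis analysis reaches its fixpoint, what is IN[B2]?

Fixpoint table:
  B0: | IN=(all ⊤) | OUT={f:-; rest ⊤}
  B1: | IN={f:-; rest ⊤} | OUT={f:-; rest ⊤}
  B2: | IN={f:-; rest ⊤} | OUT={e:+, f:-; rest ⊤}
  B3: | IN={f:-; rest ⊤} | OUT={b:+, f:-; rest ⊤}
  B4: | IN={b:+, f:-; rest ⊤} | OUT={b:+, f:-; rest ⊤}

Merge at B2: IN[B2] = OUT[B1] = {a: ⊤, b: ⊤, c: ⊤, d: ⊤, e: ⊤, f: -}

Answer: {a: ⊤, b: ⊤, c: ⊤, d: ⊤, e: ⊤, f: -}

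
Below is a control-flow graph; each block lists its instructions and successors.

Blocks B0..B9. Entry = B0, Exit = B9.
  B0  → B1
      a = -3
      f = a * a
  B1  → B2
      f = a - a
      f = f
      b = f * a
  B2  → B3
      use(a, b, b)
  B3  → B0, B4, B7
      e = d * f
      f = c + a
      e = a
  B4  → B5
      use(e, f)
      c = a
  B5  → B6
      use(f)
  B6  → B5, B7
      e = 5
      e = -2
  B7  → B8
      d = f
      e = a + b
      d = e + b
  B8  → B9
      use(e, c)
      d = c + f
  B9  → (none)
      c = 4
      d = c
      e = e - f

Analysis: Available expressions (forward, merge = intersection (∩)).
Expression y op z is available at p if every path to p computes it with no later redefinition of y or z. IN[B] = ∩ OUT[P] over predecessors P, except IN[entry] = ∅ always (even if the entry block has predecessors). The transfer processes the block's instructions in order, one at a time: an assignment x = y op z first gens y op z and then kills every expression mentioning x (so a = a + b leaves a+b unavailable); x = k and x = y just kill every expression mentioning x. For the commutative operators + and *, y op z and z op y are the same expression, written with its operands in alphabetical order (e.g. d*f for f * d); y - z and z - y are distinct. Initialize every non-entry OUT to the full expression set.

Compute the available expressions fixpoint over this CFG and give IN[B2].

Answer: {a*a, a*f, a-a}

Working:
Fixpoint table:
  B0:   IN={}   OUT={a*a}
  B1:   IN={a*a}   OUT={a*a, a*f, a-a}
  B2:   IN={a*a, a*f, a-a}   OUT={a*a, a*f, a-a}
  B3:   IN={a*a, a*f, a-a}   OUT={a*a, a+c, a-a}
  B4:   IN={a*a, a+c, a-a}   OUT={a*a, a-a}
  B5:   IN={a*a, a-a}   OUT={a*a, a-a}
  B6:   IN={a*a, a-a}   OUT={a*a, a-a}
  B7:   IN={a*a, a-a}   OUT={a*a, a+b, a-a, b+e}
  B8:   IN={a*a, a+b, a-a, b+e}   OUT={a*a, a+b, a-a, b+e, c+f}
  B9:   IN={a*a, a+b, a-a, b+e, c+f}   OUT={a*a, a+b, a-a}

Merge at B2: IN[B2] = OUT[B1] = {a*a, a*f, a-a}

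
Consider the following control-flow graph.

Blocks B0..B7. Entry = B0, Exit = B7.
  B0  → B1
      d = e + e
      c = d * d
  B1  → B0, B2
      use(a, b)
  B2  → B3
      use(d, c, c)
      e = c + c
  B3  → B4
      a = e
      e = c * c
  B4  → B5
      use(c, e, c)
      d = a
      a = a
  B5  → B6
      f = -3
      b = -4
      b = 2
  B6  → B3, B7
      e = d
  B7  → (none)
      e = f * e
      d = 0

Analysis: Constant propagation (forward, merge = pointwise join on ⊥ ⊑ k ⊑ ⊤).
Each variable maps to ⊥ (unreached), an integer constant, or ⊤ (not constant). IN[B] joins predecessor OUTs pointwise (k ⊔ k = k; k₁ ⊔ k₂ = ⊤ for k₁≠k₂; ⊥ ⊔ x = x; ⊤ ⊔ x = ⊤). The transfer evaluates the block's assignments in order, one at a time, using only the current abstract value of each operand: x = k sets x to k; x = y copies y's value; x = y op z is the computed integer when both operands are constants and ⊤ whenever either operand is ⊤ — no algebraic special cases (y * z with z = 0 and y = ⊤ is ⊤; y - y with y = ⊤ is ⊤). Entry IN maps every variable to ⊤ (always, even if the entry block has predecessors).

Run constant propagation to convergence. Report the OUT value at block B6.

Fixpoint table:
  B0: | IN=(all ⊤) | OUT=(all ⊤)
  B1: | IN=(all ⊤) | OUT=(all ⊤)
  B2: | IN=(all ⊤) | OUT=(all ⊤)
  B3: | IN=(all ⊤) | OUT=(all ⊤)
  B4: | IN=(all ⊤) | OUT=(all ⊤)
  B5: | IN=(all ⊤) | OUT={b:2, f:-3; rest ⊤}
  B6: | IN={b:2, f:-3; rest ⊤} | OUT={b:2, f:-3; rest ⊤}
  B7: | IN={b:2, f:-3; rest ⊤} | OUT={b:2, d:0, f:-3; rest ⊤}

Merge at B6: IN[B6] = OUT[B5] = {a: ⊤, b: 2, c: ⊤, d: ⊤, e: ⊤, f: -3}
Applying B6's transfer function to that IN value gives OUT[B6] (row B6 above).

Answer: {a: ⊤, b: 2, c: ⊤, d: ⊤, e: ⊤, f: -3}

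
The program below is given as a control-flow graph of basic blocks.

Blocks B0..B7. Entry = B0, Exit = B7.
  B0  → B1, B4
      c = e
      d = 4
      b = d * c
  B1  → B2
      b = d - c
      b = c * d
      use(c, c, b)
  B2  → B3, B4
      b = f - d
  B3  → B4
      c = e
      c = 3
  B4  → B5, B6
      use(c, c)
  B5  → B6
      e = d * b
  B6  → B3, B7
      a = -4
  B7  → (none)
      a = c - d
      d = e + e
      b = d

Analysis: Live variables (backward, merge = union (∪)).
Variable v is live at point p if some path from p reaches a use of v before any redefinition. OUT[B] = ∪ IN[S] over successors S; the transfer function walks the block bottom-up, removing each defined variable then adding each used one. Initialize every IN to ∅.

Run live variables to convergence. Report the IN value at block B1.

Answer: {c, d, e, f}

Derivation:
Fixpoint table:
  B0: | IN={e, f} | OUT={b, c, d, e, f}
  B1: | IN={c, d, e, f} | OUT={c, d, e, f}
  B2: | IN={c, d, e, f} | OUT={b, c, d, e}
  B3: | IN={b, d, e} | OUT={b, c, d, e}
  B4: | IN={b, c, d, e} | OUT={b, c, d, e}
  B5: | IN={b, c, d} | OUT={b, c, d, e}
  B6: | IN={b, c, d, e} | OUT={b, c, d, e}
  B7: | IN={c, d, e} | OUT={}

Merge at B1: OUT[B1] = IN[B2] = {c, d, e, f}
Applying B1's transfer function to that OUT value gives IN[B1] (row B1 above).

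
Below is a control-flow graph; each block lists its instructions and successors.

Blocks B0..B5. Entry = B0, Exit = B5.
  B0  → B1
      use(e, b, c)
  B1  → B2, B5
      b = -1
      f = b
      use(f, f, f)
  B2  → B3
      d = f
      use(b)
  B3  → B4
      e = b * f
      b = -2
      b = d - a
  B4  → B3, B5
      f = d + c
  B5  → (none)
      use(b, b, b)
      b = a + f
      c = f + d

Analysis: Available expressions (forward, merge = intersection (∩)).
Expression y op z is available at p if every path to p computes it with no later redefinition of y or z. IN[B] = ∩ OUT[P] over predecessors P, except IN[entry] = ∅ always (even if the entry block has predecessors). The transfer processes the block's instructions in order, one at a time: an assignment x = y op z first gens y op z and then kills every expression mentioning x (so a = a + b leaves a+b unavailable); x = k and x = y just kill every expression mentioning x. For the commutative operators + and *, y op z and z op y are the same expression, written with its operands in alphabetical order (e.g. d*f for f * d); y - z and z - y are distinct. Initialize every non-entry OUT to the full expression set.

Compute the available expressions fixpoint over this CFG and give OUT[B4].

Converged values:
  B0:   IN={}   OUT={}
  B1:   IN={}   OUT={}
  B2:   IN={}   OUT={}
  B3:   IN={}   OUT={d-a}
  B4:   IN={d-a}   OUT={c+d, d-a}
  B5:   IN={}   OUT={a+f, d+f}

Merge at B4: IN[B4] = OUT[B3] = {d-a}
Applying B4's transfer function to that IN value gives OUT[B4] (row B4 above).

Answer: {c+d, d-a}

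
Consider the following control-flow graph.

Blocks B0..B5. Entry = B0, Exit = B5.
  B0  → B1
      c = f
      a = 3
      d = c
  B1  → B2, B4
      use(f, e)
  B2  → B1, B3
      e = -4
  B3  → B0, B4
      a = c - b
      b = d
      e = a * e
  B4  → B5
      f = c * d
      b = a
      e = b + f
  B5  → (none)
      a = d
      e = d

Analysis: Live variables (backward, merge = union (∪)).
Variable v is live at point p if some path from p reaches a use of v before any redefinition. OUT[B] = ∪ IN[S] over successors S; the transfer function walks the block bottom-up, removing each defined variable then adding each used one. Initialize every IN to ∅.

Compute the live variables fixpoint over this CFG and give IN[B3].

Per-block solution:
  B0: | IN={b, e, f} | OUT={a, b, c, d, e, f}
  B1: | IN={a, b, c, d, e, f} | OUT={a, b, c, d, f}
  B2: | IN={a, b, c, d, f} | OUT={a, b, c, d, e, f}
  B3: | IN={b, c, d, e, f} | OUT={a, b, c, d, e, f}
  B4: | IN={a, c, d} | OUT={d}
  B5: | IN={d} | OUT={}

Merge at B3: OUT[B3] = IN[B0] ⊔ IN[B4] = {a, b, c, d, e, f}
Applying B3's transfer function to that OUT value gives IN[B3] (row B3 above).

Answer: {b, c, d, e, f}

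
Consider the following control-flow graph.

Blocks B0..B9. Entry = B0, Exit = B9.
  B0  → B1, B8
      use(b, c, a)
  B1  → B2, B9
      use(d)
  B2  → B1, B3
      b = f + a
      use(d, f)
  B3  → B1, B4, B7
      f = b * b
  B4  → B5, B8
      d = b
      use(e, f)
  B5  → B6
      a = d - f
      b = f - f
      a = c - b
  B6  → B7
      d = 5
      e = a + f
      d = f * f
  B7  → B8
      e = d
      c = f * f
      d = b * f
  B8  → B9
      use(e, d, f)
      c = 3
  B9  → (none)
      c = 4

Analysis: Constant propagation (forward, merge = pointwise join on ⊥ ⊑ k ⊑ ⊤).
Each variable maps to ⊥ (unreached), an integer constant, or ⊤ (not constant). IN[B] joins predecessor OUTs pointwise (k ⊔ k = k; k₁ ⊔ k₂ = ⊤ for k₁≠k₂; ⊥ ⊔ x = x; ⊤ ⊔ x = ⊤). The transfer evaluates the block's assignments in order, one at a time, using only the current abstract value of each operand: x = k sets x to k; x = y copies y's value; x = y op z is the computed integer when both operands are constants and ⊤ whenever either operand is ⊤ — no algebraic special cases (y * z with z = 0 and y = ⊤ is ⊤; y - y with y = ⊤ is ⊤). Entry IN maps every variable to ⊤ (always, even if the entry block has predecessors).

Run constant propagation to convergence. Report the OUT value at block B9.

Per-block solution:
  B0: | IN=(all ⊤) | OUT=(all ⊤)
  B1: | IN=(all ⊤) | OUT=(all ⊤)
  B2: | IN=(all ⊤) | OUT=(all ⊤)
  B3: | IN=(all ⊤) | OUT=(all ⊤)
  B4: | IN=(all ⊤) | OUT=(all ⊤)
  B5: | IN=(all ⊤) | OUT=(all ⊤)
  B6: | IN=(all ⊤) | OUT=(all ⊤)
  B7: | IN=(all ⊤) | OUT=(all ⊤)
  B8: | IN=(all ⊤) | OUT={c:3; rest ⊤}
  B9: | IN=(all ⊤) | OUT={c:4; rest ⊤}

Merge at B9: IN[B9] = OUT[B1] ⊔ OUT[B8] = {a: ⊤, b: ⊤, c: ⊤, d: ⊤, e: ⊤, f: ⊤}
Applying B9's transfer function to that IN value gives OUT[B9] (row B9 above).

Answer: {a: ⊤, b: ⊤, c: 4, d: ⊤, e: ⊤, f: ⊤}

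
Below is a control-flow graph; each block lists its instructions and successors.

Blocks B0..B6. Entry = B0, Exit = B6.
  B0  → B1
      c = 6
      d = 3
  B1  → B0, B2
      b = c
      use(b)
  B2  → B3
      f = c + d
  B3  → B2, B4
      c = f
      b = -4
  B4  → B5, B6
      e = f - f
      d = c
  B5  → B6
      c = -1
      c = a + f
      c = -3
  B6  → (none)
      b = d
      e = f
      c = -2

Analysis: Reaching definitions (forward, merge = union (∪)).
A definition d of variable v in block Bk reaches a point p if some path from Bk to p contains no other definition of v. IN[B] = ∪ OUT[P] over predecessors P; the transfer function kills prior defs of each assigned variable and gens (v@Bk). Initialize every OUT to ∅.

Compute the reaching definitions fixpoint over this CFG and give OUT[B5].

Per-block solution:
  B0: | IN={b@B1, c@B0, d@B0} | OUT={b@B1, c@B0, d@B0}
  B1: | IN={b@B1, c@B0, d@B0} | OUT={b@B1, c@B0, d@B0}
  B2: | IN={b@B1, b@B3, c@B0, c@B3, d@B0, f@B2} | OUT={b@B1, b@B3, c@B0, c@B3, d@B0, f@B2}
  B3: | IN={b@B1, b@B3, c@B0, c@B3, d@B0, f@B2} | OUT={b@B3, c@B3, d@B0, f@B2}
  B4: | IN={b@B3, c@B3, d@B0, f@B2} | OUT={b@B3, c@B3, d@B4, e@B4, f@B2}
  B5: | IN={b@B3, c@B3, d@B4, e@B4, f@B2} | OUT={b@B3, c@B5, d@B4, e@B4, f@B2}
  B6: | IN={b@B3, c@B3, c@B5, d@B4, e@B4, f@B2} | OUT={b@B6, c@B6, d@B4, e@B6, f@B2}

Merge at B5: IN[B5] = OUT[B4] = {b@B3, c@B3, d@B4, e@B4, f@B2}
Applying B5's transfer function to that IN value gives OUT[B5] (row B5 above).

Answer: {b@B3, c@B5, d@B4, e@B4, f@B2}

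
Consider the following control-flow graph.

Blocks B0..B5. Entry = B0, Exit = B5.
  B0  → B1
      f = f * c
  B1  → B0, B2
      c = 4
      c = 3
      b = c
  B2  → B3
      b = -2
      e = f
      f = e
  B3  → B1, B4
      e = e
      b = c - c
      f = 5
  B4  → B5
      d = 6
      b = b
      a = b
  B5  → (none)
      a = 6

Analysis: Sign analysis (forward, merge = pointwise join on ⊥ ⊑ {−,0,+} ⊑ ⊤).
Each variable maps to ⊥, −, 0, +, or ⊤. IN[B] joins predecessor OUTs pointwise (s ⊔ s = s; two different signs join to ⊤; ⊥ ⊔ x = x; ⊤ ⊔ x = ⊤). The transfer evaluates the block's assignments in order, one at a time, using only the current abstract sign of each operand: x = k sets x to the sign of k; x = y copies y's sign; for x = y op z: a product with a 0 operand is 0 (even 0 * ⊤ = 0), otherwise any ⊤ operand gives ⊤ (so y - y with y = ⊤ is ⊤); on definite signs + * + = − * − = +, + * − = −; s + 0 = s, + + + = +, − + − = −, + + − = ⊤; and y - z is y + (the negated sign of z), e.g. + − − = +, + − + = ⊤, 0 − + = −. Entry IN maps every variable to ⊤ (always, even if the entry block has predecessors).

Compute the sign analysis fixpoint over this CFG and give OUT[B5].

Fixpoint table:
  B0: | IN=(all ⊤) | OUT=(all ⊤)
  B1: | IN=(all ⊤) | OUT={b:+, c:+; rest ⊤}
  B2: | IN={b:+, c:+; rest ⊤} | OUT={b:-, c:+; rest ⊤}
  B3: | IN={b:-, c:+; rest ⊤} | OUT={c:+, f:+; rest ⊤}
  B4: | IN={c:+, f:+; rest ⊤} | OUT={c:+, d:+, f:+; rest ⊤}
  B5: | IN={c:+, d:+, f:+; rest ⊤} | OUT={a:+, c:+, d:+, f:+; rest ⊤}

Merge at B5: IN[B5] = OUT[B4] = {a: ⊤, b: ⊤, c: +, d: +, e: ⊤, f: +}
Applying B5's transfer function to that IN value gives OUT[B5] (row B5 above).

Answer: {a: +, b: ⊤, c: +, d: +, e: ⊤, f: +}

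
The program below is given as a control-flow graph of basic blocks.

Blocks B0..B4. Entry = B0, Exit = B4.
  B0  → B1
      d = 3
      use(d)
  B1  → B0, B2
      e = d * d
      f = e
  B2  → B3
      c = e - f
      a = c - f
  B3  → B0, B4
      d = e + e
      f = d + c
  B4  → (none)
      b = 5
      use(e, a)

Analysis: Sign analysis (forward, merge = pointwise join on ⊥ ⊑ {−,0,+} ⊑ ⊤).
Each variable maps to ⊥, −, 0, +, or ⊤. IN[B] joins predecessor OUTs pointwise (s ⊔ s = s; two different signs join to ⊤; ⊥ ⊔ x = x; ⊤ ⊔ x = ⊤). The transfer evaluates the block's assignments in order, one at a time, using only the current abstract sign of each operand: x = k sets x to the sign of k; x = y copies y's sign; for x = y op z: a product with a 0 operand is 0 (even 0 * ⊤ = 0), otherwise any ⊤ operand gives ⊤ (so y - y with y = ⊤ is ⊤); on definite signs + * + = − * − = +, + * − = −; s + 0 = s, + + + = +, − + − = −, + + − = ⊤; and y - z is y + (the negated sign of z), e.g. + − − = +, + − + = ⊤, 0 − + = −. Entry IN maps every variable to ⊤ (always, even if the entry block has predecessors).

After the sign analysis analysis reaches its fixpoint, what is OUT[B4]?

Answer: {a: ⊤, b: +, c: ⊤, d: +, e: +, f: ⊤}

Derivation:
Fixpoint table:
  B0: | IN=(all ⊤) | OUT={d:+; rest ⊤}
  B1: | IN={d:+; rest ⊤} | OUT={d:+, e:+, f:+; rest ⊤}
  B2: | IN={d:+, e:+, f:+; rest ⊤} | OUT={d:+, e:+, f:+; rest ⊤}
  B3: | IN={d:+, e:+, f:+; rest ⊤} | OUT={d:+, e:+; rest ⊤}
  B4: | IN={d:+, e:+; rest ⊤} | OUT={b:+, d:+, e:+; rest ⊤}

Merge at B4: IN[B4] = OUT[B3] = {a: ⊤, b: ⊤, c: ⊤, d: +, e: +, f: ⊤}
Applying B4's transfer function to that IN value gives OUT[B4] (row B4 above).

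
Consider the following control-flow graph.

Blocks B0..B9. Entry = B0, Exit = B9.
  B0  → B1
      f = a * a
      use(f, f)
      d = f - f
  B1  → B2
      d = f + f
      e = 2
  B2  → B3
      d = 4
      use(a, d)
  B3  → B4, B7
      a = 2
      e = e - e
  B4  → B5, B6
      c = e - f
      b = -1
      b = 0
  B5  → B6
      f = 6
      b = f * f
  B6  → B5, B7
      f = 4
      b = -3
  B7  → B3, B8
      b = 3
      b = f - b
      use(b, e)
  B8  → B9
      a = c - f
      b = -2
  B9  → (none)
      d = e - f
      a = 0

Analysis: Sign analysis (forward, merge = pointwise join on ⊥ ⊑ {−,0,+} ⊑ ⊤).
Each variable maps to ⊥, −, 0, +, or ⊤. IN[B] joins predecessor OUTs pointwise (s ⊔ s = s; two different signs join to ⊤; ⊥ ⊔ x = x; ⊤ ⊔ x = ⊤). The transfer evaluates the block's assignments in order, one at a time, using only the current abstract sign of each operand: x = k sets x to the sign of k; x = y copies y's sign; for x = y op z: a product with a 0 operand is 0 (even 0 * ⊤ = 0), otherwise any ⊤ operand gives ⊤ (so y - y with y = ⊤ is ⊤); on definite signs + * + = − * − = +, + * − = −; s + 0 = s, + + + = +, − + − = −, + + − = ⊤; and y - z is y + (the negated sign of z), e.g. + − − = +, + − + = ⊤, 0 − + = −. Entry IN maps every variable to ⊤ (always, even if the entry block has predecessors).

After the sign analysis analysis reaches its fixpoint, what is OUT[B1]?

Fixpoint table:
  B0: | IN=(all ⊤) | OUT=(all ⊤)
  B1: | IN=(all ⊤) | OUT={e:+; rest ⊤}
  B2: | IN={e:+; rest ⊤} | OUT={d:+, e:+; rest ⊤}
  B3: | IN={d:+; rest ⊤} | OUT={a:+, d:+; rest ⊤}
  B4: | IN={a:+, d:+; rest ⊤} | OUT={a:+, b:0, d:+; rest ⊤}
  B5: | IN={a:+, d:+; rest ⊤} | OUT={a:+, b:+, d:+, f:+; rest ⊤}
  B6: | IN={a:+, d:+; rest ⊤} | OUT={a:+, b:-, d:+, f:+; rest ⊤}
  B7: | IN={a:+, d:+; rest ⊤} | OUT={a:+, d:+; rest ⊤}
  B8: | IN={a:+, d:+; rest ⊤} | OUT={b:-, d:+; rest ⊤}
  B9: | IN={b:-, d:+; rest ⊤} | OUT={a:0, b:-; rest ⊤}

Merge at B1: IN[B1] = OUT[B0] = {a: ⊤, b: ⊤, c: ⊤, d: ⊤, e: ⊤, f: ⊤}
Applying B1's transfer function to that IN value gives OUT[B1] (row B1 above).

Answer: {a: ⊤, b: ⊤, c: ⊤, d: ⊤, e: +, f: ⊤}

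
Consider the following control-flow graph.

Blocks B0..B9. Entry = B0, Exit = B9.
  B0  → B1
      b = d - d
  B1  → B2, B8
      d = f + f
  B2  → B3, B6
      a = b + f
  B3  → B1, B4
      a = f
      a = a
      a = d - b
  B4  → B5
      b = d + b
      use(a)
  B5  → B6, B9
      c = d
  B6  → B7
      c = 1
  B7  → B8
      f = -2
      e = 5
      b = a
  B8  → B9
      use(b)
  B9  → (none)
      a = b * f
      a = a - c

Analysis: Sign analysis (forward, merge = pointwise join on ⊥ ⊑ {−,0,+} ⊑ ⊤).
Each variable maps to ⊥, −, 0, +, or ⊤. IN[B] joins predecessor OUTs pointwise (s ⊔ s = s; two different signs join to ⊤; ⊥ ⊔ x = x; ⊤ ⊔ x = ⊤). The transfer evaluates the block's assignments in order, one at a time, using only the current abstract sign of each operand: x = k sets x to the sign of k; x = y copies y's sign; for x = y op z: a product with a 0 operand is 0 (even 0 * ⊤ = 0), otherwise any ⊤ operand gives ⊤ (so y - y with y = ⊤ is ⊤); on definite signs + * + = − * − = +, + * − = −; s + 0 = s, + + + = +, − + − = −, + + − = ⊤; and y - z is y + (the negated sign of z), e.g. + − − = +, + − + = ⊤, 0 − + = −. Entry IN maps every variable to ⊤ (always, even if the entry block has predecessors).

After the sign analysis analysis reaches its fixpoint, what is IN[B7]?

Answer: {a: ⊤, b: ⊤, c: +, d: ⊤, e: ⊤, f: ⊤}

Working:
Fixpoint table:
  B0: | IN=(all ⊤) | OUT=(all ⊤)
  B1: | IN=(all ⊤) | OUT=(all ⊤)
  B2: | IN=(all ⊤) | OUT=(all ⊤)
  B3: | IN=(all ⊤) | OUT=(all ⊤)
  B4: | IN=(all ⊤) | OUT=(all ⊤)
  B5: | IN=(all ⊤) | OUT=(all ⊤)
  B6: | IN=(all ⊤) | OUT={c:+; rest ⊤}
  B7: | IN={c:+; rest ⊤} | OUT={c:+, e:+, f:-; rest ⊤}
  B8: | IN=(all ⊤) | OUT=(all ⊤)
  B9: | IN=(all ⊤) | OUT=(all ⊤)

Merge at B7: IN[B7] = OUT[B6] = {a: ⊤, b: ⊤, c: +, d: ⊤, e: ⊤, f: ⊤}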